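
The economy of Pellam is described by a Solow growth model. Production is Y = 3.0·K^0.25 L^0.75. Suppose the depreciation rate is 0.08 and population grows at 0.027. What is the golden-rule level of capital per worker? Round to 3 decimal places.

The effective depreciation rate is n + δ = 0.027 + 0.08 = 0.107.
Golden rule sets MPK = n+δ: 0.25·3.0·k^(0.25−1) = 0.107, so k_gold = (0.25·3.0/0.107)^(1/0.75) ≈ 13.4144.

k_gold ≈ 13.414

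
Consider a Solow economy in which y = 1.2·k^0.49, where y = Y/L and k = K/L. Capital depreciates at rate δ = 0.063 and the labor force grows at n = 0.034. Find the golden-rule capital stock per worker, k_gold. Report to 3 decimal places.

k_gold ≈ 34.239

The effective depreciation rate is n + δ = 0.034 + 0.063 = 0.097.
Setting f'(k) = n+δ gives 0.49·1.2·k^(0.49−1) = 0.097, hence k_gold = (0.49·1.2/0.097)^(1/0.51) ≈ 34.2390.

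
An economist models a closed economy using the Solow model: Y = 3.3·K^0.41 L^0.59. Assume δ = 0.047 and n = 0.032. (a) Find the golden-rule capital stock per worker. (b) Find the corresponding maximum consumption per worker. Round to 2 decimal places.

(a) k_gold ≈ 123.30; (b) c_gold ≈ 14.02

Break-even investment rate: n + δ = 0.032 + 0.047 = 0.079.
Golden rule sets MPK = n+δ: 0.41·3.3·k^(0.41−1) = 0.079, so k_gold = (0.41·3.3/0.079)^(1/0.59) ≈ 123.3012.
y_gold = 3.3·123.3012^0.41 ≈ 23.7580; c_gold = y_gold − 0.079·k_gold ≈ 14.0172.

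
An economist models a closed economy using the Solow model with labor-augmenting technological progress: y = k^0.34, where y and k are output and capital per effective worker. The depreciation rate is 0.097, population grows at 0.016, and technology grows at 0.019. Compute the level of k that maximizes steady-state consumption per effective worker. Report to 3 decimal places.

k_gold ≈ 4.194

n + g + δ = 0.016 + 0.019 + 0.097 = 0.132.
Golden rule sets MPK = n+g+δ: 0.34·k^(0.34−1) = 0.132, so k_gold = (0.34/0.132)^(1/0.66) ≈ 4.1936.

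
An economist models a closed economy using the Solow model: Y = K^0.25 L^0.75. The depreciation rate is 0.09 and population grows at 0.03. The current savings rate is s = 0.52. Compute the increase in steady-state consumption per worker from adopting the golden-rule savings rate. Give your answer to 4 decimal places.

Δc ≈ 0.1753

Break-even investment rate: n + δ = 0.03 + 0.09 = 0.12.
Current steady state (s = 0.52): k* = (0.52/0.12)^(1/0.75) ≈ 7.0647, y* = 7.0647^0.25 ≈ 1.6303, c* = (1−0.52)·1.6303 ≈ 0.7826.
Golden rule sets MPK = n+δ: 0.25·k^(0.25−1) = 0.12, so k_gold = (0.25/0.12)^(1/0.75) ≈ 2.6608.
y_gold = 2.6608^0.25 ≈ 1.2772, c_gold = y_gold − 0.12·k_gold ≈ 0.9579.
Gain: Δc = 0.9579 − 0.7826 ≈ 0.1753.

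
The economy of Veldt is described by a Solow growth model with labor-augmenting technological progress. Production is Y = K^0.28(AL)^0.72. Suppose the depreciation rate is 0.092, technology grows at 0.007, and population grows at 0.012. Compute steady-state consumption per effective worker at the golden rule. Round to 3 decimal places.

The effective depreciation rate is n + g + δ = 0.012 + 0.007 + 0.092 = 0.111.
At the golden rule the marginal product of capital equals n+g+δ: 0.28·k^(0.28−1) = 0.111. Solving, k_gold = (0.28/0.111)^(1/0.72) ≈ 3.6150.
y_gold = 3.6150^0.28 ≈ 1.4331.
c_gold = y_gold − (n+g+δ)·k_gold = 1.4331 − 0.111·3.6150 ≈ 1.0318.

c_gold ≈ 1.032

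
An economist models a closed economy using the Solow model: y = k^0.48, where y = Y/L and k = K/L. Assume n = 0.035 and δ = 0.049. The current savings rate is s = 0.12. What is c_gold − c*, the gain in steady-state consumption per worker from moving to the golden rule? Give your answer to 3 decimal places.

The effective depreciation rate is n + δ = 0.035 + 0.049 = 0.084.
Current steady state (s = 0.12): k* = (0.12/0.084)^(1/0.52) ≈ 1.9856, y* = 1.9856^0.48 ≈ 1.3899, c* = (1−0.12)·1.3899 ≈ 1.2231.
At the golden rule the marginal product of capital equals n+δ: 0.48·k^(0.48−1) = 0.084. Solving, k_gold = (0.48/0.084)^(1/0.52) ≈ 28.5559.
y_gold = 28.5559^0.48 ≈ 4.9973, c_gold = y_gold − 0.084·k_gold ≈ 2.5986.
Gain: Δc = 2.5986 − 1.2231 ≈ 1.3755.

Δc ≈ 1.375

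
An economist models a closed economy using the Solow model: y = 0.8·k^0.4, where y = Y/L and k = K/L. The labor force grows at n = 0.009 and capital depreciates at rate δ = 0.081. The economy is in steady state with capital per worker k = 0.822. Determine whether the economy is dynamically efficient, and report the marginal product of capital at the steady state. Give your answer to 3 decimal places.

The effective depreciation rate is n + δ = 0.009 + 0.081 = 0.09.
MPK = 0.4·0.8·k^(0.4−1) = 0.4·0.8·0.822^(-0.6) ≈ 0.3599.
MPK > 0.09, so the economy is dynamically efficient (under-saving).

dynamically efficient; MPK ≈ 0.360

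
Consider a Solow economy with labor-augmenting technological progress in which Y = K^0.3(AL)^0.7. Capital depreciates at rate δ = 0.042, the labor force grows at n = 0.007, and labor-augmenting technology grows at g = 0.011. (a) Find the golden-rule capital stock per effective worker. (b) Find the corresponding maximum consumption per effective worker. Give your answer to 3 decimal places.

(a) k_gold ≈ 9.966; (b) c_gold ≈ 1.395

Break-even investment rate: n + g + δ = 0.007 + 0.011 + 0.042 = 0.06.
Setting f'(k) = n+g+δ gives 0.3·k^(0.3−1) = 0.06, hence k_gold = (0.3/0.06)^(1/0.7) ≈ 9.9662.
y_gold = 9.9662^0.3 ≈ 1.9932; c_gold = y_gold − 0.06·k_gold ≈ 1.3953.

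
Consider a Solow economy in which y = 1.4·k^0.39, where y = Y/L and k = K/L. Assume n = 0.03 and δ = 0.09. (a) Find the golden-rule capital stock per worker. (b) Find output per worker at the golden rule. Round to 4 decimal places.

(a) k_gold ≈ 11.9869; (b) y_gold ≈ 3.6883

Break-even investment rate: n + δ = 0.03 + 0.09 = 0.12.
Golden rule sets MPK = n+δ: 0.39·1.4·k^(0.39−1) = 0.12, so k_gold = (0.39·1.4/0.12)^(1/0.61) ≈ 11.9869.
y_gold = 1.4·11.9869^0.39 ≈ 3.6883.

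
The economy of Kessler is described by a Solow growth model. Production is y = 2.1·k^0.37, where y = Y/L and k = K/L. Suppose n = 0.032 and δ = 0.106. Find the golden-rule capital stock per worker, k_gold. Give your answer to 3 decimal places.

k_gold ≈ 15.536

The effective depreciation rate is n + δ = 0.032 + 0.106 = 0.138.
At the golden rule the marginal product of capital equals n+δ: 0.37·2.1·k^(0.37−1) = 0.138. Solving, k_gold = (0.37·2.1/0.138)^(1/0.63) ≈ 15.5359.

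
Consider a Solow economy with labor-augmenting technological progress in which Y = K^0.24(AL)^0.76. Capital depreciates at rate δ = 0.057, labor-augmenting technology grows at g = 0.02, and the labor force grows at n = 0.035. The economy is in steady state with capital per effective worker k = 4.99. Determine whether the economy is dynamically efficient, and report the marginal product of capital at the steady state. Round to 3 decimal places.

dynamically inefficient; MPK ≈ 0.071

n + g + δ = 0.035 + 0.02 + 0.057 = 0.112.
MPK = 0.24·k^(0.24−1) = 0.24·4.99^(-0.76) ≈ 0.0707.
MPK < 0.112, so the economy is dynamically inefficient (over-saving).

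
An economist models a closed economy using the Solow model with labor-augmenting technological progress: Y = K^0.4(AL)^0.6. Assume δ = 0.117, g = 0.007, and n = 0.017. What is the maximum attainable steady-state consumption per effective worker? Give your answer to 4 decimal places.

c_gold ≈ 1.2024

Break-even investment rate: n + g + δ = 0.017 + 0.007 + 0.117 = 0.141.
At the golden rule the marginal product of capital equals n+g+δ: 0.4·k^(0.4−1) = 0.141. Solving, k_gold = (0.4/0.141)^(1/0.6) ≈ 5.6851.
y_gold = 5.6851^0.4 ≈ 2.0040.
c_gold = y_gold − (n+g+δ)·k_gold = 2.0040 − 0.141·5.6851 ≈ 1.2024.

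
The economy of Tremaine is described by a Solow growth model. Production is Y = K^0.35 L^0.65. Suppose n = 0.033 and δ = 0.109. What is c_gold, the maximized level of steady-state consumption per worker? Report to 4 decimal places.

c_gold ≈ 1.0565

The effective depreciation rate is n + δ = 0.033 + 0.109 = 0.142.
Golden rule sets MPK = n+δ: 0.35·k^(0.35−1) = 0.142, so k_gold = (0.35/0.142)^(1/0.65) ≈ 4.0062.
y_gold = 4.0062^0.35 ≈ 1.6254.
c_gold = y_gold − (n+δ)·k_gold = 1.6254 − 0.142·4.0062 ≈ 1.0565.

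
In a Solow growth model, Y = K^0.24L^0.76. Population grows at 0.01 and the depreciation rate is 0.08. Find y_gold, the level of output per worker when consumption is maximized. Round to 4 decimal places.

y_gold ≈ 1.3631

The effective depreciation rate is n + δ = 0.01 + 0.08 = 0.09.
Maximizing c = f(k) − (n+δ)·k gives f'(k) = n+δ, i.e. 0.24·k^(0.24−1) = 0.09, so k_gold = (0.24/0.09)^(1/0.76) ≈ 3.6348.
Output: y_gold = k_gold^0.24 = 3.6348^0.24 ≈ 1.3631.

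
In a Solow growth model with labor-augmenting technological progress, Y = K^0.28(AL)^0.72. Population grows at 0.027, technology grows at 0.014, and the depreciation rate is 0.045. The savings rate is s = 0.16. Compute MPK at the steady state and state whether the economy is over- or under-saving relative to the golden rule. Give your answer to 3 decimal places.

Capital per effective worker breaks even when investment replaces (n + g + δ)·k; here n + g + δ = 0.086.
Steady-state k*: s·k^0.28 = 0.086·k gives k* = (0.16/0.086)^(1/0.72) ≈ 2.3685.
MPK = 0.28·2.3685^(-0.72) ≈ 0.1505.
MPK > n+g+δ = 0.086, so the economy is dynamically efficient (under-saving).

under-saving; MPK ≈ 0.150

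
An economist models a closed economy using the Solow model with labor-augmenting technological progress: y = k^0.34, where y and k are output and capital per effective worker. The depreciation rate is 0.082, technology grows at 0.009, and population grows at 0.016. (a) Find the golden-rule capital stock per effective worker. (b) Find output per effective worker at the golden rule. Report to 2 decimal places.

(a) k_gold ≈ 5.76; (b) y_gold ≈ 1.81

The effective depreciation rate is n + g + δ = 0.016 + 0.009 + 0.082 = 0.107.
At the golden rule the marginal product of capital equals n+g+δ: 0.34·k^(0.34−1) = 0.107. Solving, k_gold = (0.34/0.107)^(1/0.66) ≈ 5.7643.
y_gold = 5.7643^0.34 ≈ 1.8141.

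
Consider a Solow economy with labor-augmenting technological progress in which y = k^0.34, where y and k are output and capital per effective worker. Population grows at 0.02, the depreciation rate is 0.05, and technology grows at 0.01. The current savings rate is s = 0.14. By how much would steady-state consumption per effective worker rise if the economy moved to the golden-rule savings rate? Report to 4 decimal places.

The effective depreciation rate is n + g + δ = 0.02 + 0.01 + 0.05 = 0.08.
Current steady state (s = 0.14): k* = (0.14/0.08)^(1/0.66) ≈ 2.3347, y* = 2.3347^0.34 ≈ 1.3341, c* = (1−0.14)·1.3341 ≈ 1.1474.
Golden rule sets MPK = n+g+δ: 0.34·k^(0.34−1) = 0.08, so k_gold = (0.34/0.08)^(1/0.66) ≈ 8.9558.
y_gold = 8.9558^0.34 ≈ 2.1072, c_gold = y_gold − 0.08·k_gold ≈ 1.3908.
Gain: Δc = 1.3908 − 1.1474 ≈ 0.2434.

Δc ≈ 0.2434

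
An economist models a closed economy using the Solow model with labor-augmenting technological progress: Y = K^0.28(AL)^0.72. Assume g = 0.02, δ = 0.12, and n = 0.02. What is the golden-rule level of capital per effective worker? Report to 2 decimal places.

k_gold ≈ 2.18

Break-even investment rate: n + g + δ = 0.02 + 0.02 + 0.12 = 0.16.
At the golden rule the marginal product of capital equals n+g+δ: 0.28·k^(0.28−1) = 0.16. Solving, k_gold = (0.28/0.16)^(1/0.72) ≈ 2.1755.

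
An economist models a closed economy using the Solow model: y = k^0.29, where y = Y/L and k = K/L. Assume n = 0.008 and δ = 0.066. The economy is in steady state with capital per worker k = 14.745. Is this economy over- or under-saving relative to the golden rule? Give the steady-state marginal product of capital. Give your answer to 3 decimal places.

Capital per worker breaks even when investment replaces (n + δ)·k; here n + δ = 0.074.
MPK = 0.29·k^(0.29−1) = 0.29·14.745^(-0.71) ≈ 0.0429.
MPK < 0.074, so the economy is dynamically inefficient (over-saving).

over-saving; MPK ≈ 0.043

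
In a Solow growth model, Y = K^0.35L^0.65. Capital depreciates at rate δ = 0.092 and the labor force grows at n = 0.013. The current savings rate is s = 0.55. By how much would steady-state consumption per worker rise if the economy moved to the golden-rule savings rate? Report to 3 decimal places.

n + δ = 0.013 + 0.092 = 0.105.
Current steady state (s = 0.55): k* = (0.55/0.105)^(1/0.65) ≈ 12.7768, y* = 12.7768^0.35 ≈ 2.4392, c* = (1−0.55)·2.4392 ≈ 1.0976.
At the golden rule the marginal product of capital equals n+δ: 0.35·k^(0.35−1) = 0.105. Solving, k_gold = (0.35/0.105)^(1/0.65) ≈ 6.3742.
y_gold = 6.3742^0.35 ≈ 1.9123, c_gold = y_gold − 0.105·k_gold ≈ 1.2430.
Gain: Δc = 1.2430 − 1.0976 ≈ 0.1453.

Δc ≈ 0.145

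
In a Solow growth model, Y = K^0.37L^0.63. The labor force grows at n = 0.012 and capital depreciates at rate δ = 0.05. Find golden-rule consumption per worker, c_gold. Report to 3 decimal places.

n + δ = 0.012 + 0.05 = 0.062.
Setting f'(k) = n+δ gives 0.37·k^(0.37−1) = 0.062, hence k_gold = (0.37/0.062)^(1/0.63) ≈ 17.0390.
y_gold = 17.0390^0.37 ≈ 2.8552.
c_gold = y_gold − (n+δ)·k_gold = 2.8552 − 0.062·17.0390 ≈ 1.7988.

c_gold ≈ 1.799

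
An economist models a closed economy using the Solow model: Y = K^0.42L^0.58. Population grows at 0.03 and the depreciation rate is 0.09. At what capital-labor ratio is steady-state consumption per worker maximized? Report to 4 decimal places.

k_gold ≈ 8.6706

n + δ = 0.03 + 0.09 = 0.12.
Golden rule sets MPK = n+δ: 0.42·k^(0.42−1) = 0.12, so k_gold = (0.42/0.12)^(1/0.58) ≈ 8.6706.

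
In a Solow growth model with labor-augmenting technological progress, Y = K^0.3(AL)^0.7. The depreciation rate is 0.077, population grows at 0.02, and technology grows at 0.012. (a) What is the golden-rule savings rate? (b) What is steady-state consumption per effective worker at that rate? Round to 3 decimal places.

n + g + δ = 0.02 + 0.012 + 0.077 = 0.109.
For Cobb-Douglas, s_gold equals capital's share: s_gold = 0.3.
Setting f'(k) = n+g+δ gives 0.3·k^(0.3−1) = 0.109, hence k_gold = (0.3/0.109)^(1/0.7) ≈ 4.2475.
y_gold = 4.2475^0.3 ≈ 1.5433; c_gold = (1−0.3)·y_gold ≈ 1.0803.

(a) s_gold = 0.300; (b) c_gold ≈ 1.080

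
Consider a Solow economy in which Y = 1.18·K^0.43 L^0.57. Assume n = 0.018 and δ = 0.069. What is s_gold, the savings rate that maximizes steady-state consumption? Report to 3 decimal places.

The effective depreciation rate is n + δ = 0.018 + 0.069 = 0.087.
At the golden rule MPK = n+δ, and in any Cobb-Douglas steady state s = (n+δ)·k/y = MPK·k/y = capital's share 0.43.

s_gold = 0.430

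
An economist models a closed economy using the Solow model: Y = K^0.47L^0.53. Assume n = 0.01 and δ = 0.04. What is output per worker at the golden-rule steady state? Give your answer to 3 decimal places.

The effective depreciation rate is n + δ = 0.01 + 0.04 = 0.05.
Setting f'(k) = n+δ gives 0.47·k^(0.47−1) = 0.05, hence k_gold = (0.47/0.05)^(1/0.53) ≈ 68.5631.
Output: y_gold = k_gold^0.47 = 68.5631^0.47 ≈ 7.2939.

y_gold ≈ 7.294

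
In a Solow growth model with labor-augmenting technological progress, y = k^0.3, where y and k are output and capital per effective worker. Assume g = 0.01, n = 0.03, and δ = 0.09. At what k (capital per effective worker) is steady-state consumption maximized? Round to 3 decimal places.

k_gold ≈ 3.302

Capital per effective worker breaks even when investment replaces (n + g + δ)·k; here n + g + δ = 0.13.
Setting f'(k) = n+g+δ gives 0.3·k^(0.3−1) = 0.13, hence k_gold = (0.3/0.13)^(1/0.7) ≈ 3.3024.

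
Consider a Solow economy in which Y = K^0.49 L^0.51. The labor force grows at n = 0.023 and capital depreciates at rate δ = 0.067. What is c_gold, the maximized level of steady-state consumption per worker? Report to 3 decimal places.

Break-even investment rate: n + δ = 0.023 + 0.067 = 0.09.
Maximizing c = f(k) − (n+δ)·k gives f'(k) = n+δ, i.e. 0.49·k^(0.49−1) = 0.09, so k_gold = (0.49/0.09)^(1/0.51) ≈ 27.7362.
y_gold = 27.7362^0.49 ≈ 5.0944.
c_gold = y_gold − (n+δ)·k_gold = 5.0944 − 0.09·27.7362 ≈ 2.5981.

c_gold ≈ 2.598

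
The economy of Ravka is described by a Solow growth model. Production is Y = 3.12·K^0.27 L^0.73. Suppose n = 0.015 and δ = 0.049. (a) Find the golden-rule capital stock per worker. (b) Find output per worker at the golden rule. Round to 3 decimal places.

Break-even investment rate: n + δ = 0.015 + 0.049 = 0.064.
Setting f'(k) = n+δ gives 0.27·3.12·k^(0.27−1) = 0.064, hence k_gold = (0.27·3.12/0.064)^(1/0.73) ≈ 34.1460.
y_gold = 3.12·34.1460^0.27 ≈ 8.0939.

(a) k_gold ≈ 34.146; (b) y_gold ≈ 8.094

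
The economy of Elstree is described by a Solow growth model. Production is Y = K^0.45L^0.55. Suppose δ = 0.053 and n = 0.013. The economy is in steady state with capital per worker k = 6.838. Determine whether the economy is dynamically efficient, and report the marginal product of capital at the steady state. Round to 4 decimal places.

Break-even investment rate: n + δ = 0.013 + 0.053 = 0.066.
MPK = 0.45·k^(0.45−1) = 0.45·6.838^(-0.55) ≈ 0.1563.
MPK > 0.066, so the economy is dynamically efficient (under-saving).

dynamically efficient; MPK ≈ 0.1563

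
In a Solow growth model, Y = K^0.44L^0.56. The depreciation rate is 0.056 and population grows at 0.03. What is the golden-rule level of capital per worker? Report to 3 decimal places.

k_gold ≈ 18.450

The effective depreciation rate is n + δ = 0.03 + 0.056 = 0.086.
Maximizing c = f(k) − (n+δ)·k gives f'(k) = n+δ, i.e. 0.44·k^(0.44−1) = 0.086, so k_gold = (0.44/0.086)^(1/0.56) ≈ 18.4497.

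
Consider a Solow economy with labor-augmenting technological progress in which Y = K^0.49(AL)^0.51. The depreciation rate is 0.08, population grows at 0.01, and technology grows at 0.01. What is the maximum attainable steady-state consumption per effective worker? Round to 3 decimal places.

c_gold ≈ 2.348

The effective depreciation rate is n + g + δ = 0.01 + 0.01 + 0.08 = 0.1.
Golden rule sets MPK = n+g+δ: 0.49·k^(0.49−1) = 0.1, so k_gold = (0.49/0.1)^(1/0.51) ≈ 22.5593.
y_gold = 22.5593^0.49 ≈ 4.6039.
c_gold = y_gold − (n+g+δ)·k_gold = 4.6039 − 0.1·22.5593 ≈ 2.3480.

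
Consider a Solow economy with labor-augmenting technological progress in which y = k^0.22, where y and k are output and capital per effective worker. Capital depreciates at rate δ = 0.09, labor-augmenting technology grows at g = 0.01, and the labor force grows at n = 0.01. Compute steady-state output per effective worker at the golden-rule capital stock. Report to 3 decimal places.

y_gold ≈ 1.216

n + g + δ = 0.01 + 0.01 + 0.09 = 0.11.
Setting f'(k) = n+g+δ gives 0.22·k^(0.22−1) = 0.11, hence k_gold = (0.22/0.11)^(1/0.78) ≈ 2.4318.
Output: y_gold = k_gold^0.22 = 2.4318^0.22 ≈ 1.2159.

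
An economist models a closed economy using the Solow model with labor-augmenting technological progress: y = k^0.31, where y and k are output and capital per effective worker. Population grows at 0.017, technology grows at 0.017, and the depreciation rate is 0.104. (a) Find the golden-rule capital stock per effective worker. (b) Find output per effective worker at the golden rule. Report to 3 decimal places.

(a) k_gold ≈ 3.231; (b) y_gold ≈ 1.439

n + g + δ = 0.017 + 0.017 + 0.104 = 0.138.
Setting f'(k) = n+g+δ gives 0.31·k^(0.31−1) = 0.138, hence k_gold = (0.31/0.138)^(1/0.69) ≈ 3.2314.
y_gold = 3.2314^0.31 ≈ 1.4385.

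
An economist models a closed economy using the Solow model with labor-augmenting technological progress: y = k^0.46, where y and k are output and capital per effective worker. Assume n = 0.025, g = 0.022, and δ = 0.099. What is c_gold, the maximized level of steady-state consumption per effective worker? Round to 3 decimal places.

c_gold ≈ 1.435

Capital per effective worker breaks even when investment replaces (n + g + δ)·k; here n + g + δ = 0.146.
Setting f'(k) = n+g+δ gives 0.46·k^(0.46−1) = 0.146, hence k_gold = (0.46/0.146)^(1/0.54) ≈ 8.3748.
y_gold = 8.3748^0.46 ≈ 2.6581.
c_gold = y_gold − (n+g+δ)·k_gold = 2.6581 − 0.146·8.3748 ≈ 1.4354.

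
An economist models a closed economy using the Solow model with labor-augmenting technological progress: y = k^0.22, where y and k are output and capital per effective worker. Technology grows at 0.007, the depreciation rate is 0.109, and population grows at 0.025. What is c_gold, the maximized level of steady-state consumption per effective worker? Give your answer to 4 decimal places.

The effective depreciation rate is n + g + δ = 0.025 + 0.007 + 0.109 = 0.141.
Maximizing c = f(k) − (n+g+δ)·k gives f'(k) = n+g+δ, i.e. 0.22·k^(0.22−1) = 0.141, so k_gold = (0.22/0.141)^(1/0.78) ≈ 1.7689.
y_gold = 1.7689^0.22 ≈ 1.1337.
c_gold = y_gold − (n+g+δ)·k_gold = 1.1337 − 0.141·1.7689 ≈ 0.8843.

c_gold ≈ 0.8843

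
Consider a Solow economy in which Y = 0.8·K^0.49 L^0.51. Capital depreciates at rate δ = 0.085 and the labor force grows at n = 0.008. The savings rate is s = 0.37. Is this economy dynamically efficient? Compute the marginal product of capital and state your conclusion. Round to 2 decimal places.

The effective depreciation rate is n + δ = 0.008 + 0.085 = 0.093.
Steady-state k*: s·A·k^0.49 = 0.093·k gives k* = (0.37·0.8/0.093)^(1/0.51) ≈ 9.6805.
MPK = 0.49·0.8·9.6805^(-0.51) ≈ 0.1232.
MPK > n+δ = 0.093, so the economy is dynamically efficient (under-saving).

dynamically efficient; MPK ≈ 0.12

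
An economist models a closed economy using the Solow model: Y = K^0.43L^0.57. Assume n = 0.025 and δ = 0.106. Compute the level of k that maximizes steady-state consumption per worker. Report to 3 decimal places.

k_gold ≈ 8.047

The effective depreciation rate is n + δ = 0.025 + 0.106 = 0.131.
At the golden rule the marginal product of capital equals n+δ: 0.43·k^(0.43−1) = 0.131. Solving, k_gold = (0.43/0.131)^(1/0.57) ≈ 8.0465.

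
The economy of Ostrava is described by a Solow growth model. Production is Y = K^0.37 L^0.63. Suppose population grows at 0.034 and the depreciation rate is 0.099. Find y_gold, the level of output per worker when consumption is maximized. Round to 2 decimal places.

n + δ = 0.034 + 0.099 = 0.133.
Setting f'(k) = n+δ gives 0.37·k^(0.37−1) = 0.133, hence k_gold = (0.37/0.133)^(1/0.63) ≈ 5.0736.
Output: y_gold = k_gold^0.37 = 5.0736^0.37 ≈ 1.8238.

y_gold ≈ 1.82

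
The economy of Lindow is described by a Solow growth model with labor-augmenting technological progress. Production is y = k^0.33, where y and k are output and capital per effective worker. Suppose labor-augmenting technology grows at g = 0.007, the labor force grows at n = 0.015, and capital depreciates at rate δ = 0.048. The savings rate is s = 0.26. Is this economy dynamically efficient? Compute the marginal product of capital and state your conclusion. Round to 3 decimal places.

Capital per effective worker breaks even when investment replaces (n + g + δ)·k; here n + g + δ = 0.07.
Steady-state k*: s·k^0.33 = 0.07·k gives k* = (0.26/0.07)^(1/0.67) ≈ 7.0886.
MPK = 0.33·7.0886^(-0.67) ≈ 0.0888.
MPK > n+g+δ = 0.07, so the economy is dynamically efficient (under-saving).

dynamically efficient; MPK ≈ 0.089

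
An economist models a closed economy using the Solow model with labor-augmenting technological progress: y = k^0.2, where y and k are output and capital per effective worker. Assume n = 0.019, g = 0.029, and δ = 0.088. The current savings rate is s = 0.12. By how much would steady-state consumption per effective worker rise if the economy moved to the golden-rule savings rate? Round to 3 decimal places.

Δc ≈ 0.028

Break-even investment rate: n + g + δ = 0.019 + 0.029 + 0.088 = 0.136.
Current steady state (s = 0.12): k* = (0.12/0.136)^(1/0.8) ≈ 0.8552, y* = 0.8552^0.2 ≈ 0.9692, c* = (1−0.12)·0.9692 ≈ 0.8529.
Golden rule sets MPK = n+g+δ: 0.2·k^(0.2−1) = 0.136, so k_gold = (0.2/0.136)^(1/0.8) ≈ 1.6194.
y_gold = 1.6194^0.2 ≈ 1.1012, c_gold = y_gold − 0.136·k_gold ≈ 0.8810.
Gain: Δc = 0.8810 − 0.8529 ≈ 0.0281.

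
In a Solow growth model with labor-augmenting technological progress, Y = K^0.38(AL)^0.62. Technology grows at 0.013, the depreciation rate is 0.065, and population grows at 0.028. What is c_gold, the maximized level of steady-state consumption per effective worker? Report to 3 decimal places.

n + g + δ = 0.028 + 0.013 + 0.065 = 0.106.
Setting f'(k) = n+g+δ gives 0.38·k^(0.38−1) = 0.106, hence k_gold = (0.38/0.106)^(1/0.62) ≈ 7.8401.
y_gold = 7.8401^0.38 ≈ 2.1870.
c_gold = y_gold − (n+g+δ)·k_gold = 2.1870 − 0.106·7.8401 ≈ 1.3559.

c_gold ≈ 1.356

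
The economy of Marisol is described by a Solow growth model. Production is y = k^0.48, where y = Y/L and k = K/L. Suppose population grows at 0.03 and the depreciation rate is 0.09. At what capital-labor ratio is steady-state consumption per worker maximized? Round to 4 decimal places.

k_gold ≈ 14.3816

The effective depreciation rate is n + δ = 0.03 + 0.09 = 0.12.
Setting f'(k) = n+δ gives 0.48·k^(0.48−1) = 0.12, hence k_gold = (0.48/0.12)^(1/0.52) ≈ 14.3816.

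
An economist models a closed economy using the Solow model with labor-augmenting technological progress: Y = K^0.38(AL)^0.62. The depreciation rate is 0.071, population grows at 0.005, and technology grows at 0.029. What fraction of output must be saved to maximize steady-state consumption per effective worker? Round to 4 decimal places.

The effective depreciation rate is n + g + δ = 0.005 + 0.029 + 0.071 = 0.105.
At the golden rule MPK = n+g+δ, and in any Cobb-Douglas steady state s = (n+g+δ)·k/y = MPK·k/y = capital's share 0.38.

s_gold = 0.3800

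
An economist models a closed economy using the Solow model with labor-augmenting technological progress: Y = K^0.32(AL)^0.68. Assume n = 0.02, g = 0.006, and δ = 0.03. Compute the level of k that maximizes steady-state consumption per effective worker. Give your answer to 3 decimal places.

k_gold ≈ 12.977

Break-even investment rate: n + g + δ = 0.02 + 0.006 + 0.03 = 0.056.
Setting f'(k) = n+g+δ gives 0.32·k^(0.32−1) = 0.056, hence k_gold = (0.32/0.056)^(1/0.68) ≈ 12.9772.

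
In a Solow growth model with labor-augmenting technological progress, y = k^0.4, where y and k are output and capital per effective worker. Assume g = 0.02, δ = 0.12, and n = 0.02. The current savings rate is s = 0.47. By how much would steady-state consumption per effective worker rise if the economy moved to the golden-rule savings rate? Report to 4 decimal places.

Δc ≈ 0.0181

Capital per effective worker breaks even when investment replaces (n + g + δ)·k; here n + g + δ = 0.16.
Current steady state (s = 0.47): k* = (0.47/0.16)^(1/0.6) ≈ 6.0251, y* = 6.0251^0.4 ≈ 2.0511, c* = (1−0.47)·2.0511 ≈ 1.0871.
Maximizing c = f(k) − (n+g+δ)·k gives f'(k) = n+g+δ, i.e. 0.4·k^(0.4−1) = 0.16, so k_gold = (0.4/0.16)^(1/0.6) ≈ 4.6050.
y_gold = 4.6050^0.4 ≈ 1.8420, c_gold = y_gold − 0.16·k_gold ≈ 1.1052.
Gain: Δc = 1.1052 − 1.0871 ≈ 0.0181.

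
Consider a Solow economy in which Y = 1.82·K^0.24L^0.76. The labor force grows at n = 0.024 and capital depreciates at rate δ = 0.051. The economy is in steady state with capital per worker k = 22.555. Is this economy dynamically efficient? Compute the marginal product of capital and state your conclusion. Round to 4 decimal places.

dynamically inefficient; MPK ≈ 0.0409

The effective depreciation rate is n + δ = 0.024 + 0.051 = 0.075.
MPK = 0.24·1.82·k^(0.24−1) = 0.24·1.82·22.555^(-0.76) ≈ 0.0409.
MPK < 0.075, so the economy is dynamically inefficient (over-saving).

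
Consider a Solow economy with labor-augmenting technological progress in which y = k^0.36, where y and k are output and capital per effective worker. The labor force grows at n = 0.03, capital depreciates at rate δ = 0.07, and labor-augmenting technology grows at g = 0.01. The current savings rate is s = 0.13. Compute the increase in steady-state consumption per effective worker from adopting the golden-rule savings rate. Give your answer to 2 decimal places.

Capital per effective worker breaks even when investment replaces (n + g + δ)·k; here n + g + δ = 0.11.
Current steady state (s = 0.13): k* = (0.13/0.11)^(1/0.64) ≈ 1.2983, y* = 1.2983^0.36 ≈ 1.0985, c* = (1−0.13)·1.0985 ≈ 0.9557.
Setting f'(k) = n+g+δ gives 0.36·k^(0.36−1) = 0.11, hence k_gold = (0.36/0.11)^(1/0.64) ≈ 6.3760.
y_gold = 6.3760^0.36 ≈ 1.9482, c_gold = y_gold − 0.11·k_gold ≈ 1.2469.
Gain: Δc = 1.2469 − 0.9557 ≈ 0.2911.

Δc ≈ 0.29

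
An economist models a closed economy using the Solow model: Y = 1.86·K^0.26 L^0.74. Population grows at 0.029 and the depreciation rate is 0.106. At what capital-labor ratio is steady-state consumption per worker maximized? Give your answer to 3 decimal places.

The effective depreciation rate is n + δ = 0.029 + 0.106 = 0.135.
Setting f'(k) = n+δ gives 0.26·1.86·k^(0.26−1) = 0.135, hence k_gold = (0.26·1.86/0.135)^(1/0.74) ≈ 5.6086.

k_gold ≈ 5.609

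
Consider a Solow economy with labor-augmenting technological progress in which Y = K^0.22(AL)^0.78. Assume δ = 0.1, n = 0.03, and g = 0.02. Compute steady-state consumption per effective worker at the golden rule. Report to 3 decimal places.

c_gold ≈ 0.869

Capital per effective worker breaks even when investment replaces (n + g + δ)·k; here n + g + δ = 0.15.
Setting f'(k) = n+g+δ gives 0.22·k^(0.22−1) = 0.15, hence k_gold = (0.22/0.15)^(1/0.78) ≈ 1.6340.
y_gold = 1.6340^0.22 ≈ 1.1141.
c_gold = y_gold − (n+g+δ)·k_gold = 1.1141 − 0.15·1.6340 ≈ 0.8690.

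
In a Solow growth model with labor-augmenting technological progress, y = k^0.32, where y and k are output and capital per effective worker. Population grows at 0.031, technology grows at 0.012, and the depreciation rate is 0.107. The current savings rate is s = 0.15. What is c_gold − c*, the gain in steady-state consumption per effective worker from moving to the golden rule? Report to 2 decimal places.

The effective depreciation rate is n + g + δ = 0.031 + 0.012 + 0.107 = 0.15.
Current steady state (s = 0.15): k* = (0.15/0.15)^(1/0.68) ≈ 1.0000, y* = 1.0000^0.32 ≈ 1.0000, c* = (1−0.15)·1.0000 ≈ 0.8500.
At the golden rule the marginal product of capital equals n+g+δ: 0.32·k^(0.32−1) = 0.15. Solving, k_gold = (0.32/0.15)^(1/0.68) ≈ 3.0473.
y_gold = 3.0473^0.32 ≈ 1.4284, c_gold = y_gold − 0.15·k_gold ≈ 0.9713.
Gain: Δc = 0.9713 − 0.8500 ≈ 0.1213.

Δc ≈ 0.12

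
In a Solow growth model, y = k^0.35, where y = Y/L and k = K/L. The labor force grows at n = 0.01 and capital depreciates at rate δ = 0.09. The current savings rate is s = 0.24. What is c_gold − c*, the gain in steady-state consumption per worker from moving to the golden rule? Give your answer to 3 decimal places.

n + δ = 0.01 + 0.09 = 0.1.
Current steady state (s = 0.24): k* = (0.24/0.1)^(1/0.65) ≈ 3.8454, y* = 3.8454^0.35 ≈ 1.6022, c* = (1−0.24)·1.6022 ≈ 1.2177.
Maximizing c = f(k) − (n+δ)·k gives f'(k) = n+δ, i.e. 0.35·k^(0.35−1) = 0.1, so k_gold = (0.35/0.1)^(1/0.65) ≈ 6.8711.
y_gold = 6.8711^0.35 ≈ 1.9632, c_gold = y_gold − 0.1·k_gold ≈ 1.2761.
Gain: Δc = 1.2761 − 1.2177 ≈ 0.0584.

Δc ≈ 0.058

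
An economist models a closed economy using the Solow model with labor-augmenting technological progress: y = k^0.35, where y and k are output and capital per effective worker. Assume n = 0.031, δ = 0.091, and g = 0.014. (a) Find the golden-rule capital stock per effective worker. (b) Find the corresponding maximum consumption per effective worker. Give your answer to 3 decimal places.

The effective depreciation rate is n + g + δ = 0.031 + 0.014 + 0.091 = 0.136.
Golden rule sets MPK = n+g+δ: 0.35·k^(0.35−1) = 0.136, so k_gold = (0.35/0.136)^(1/0.65) ≈ 4.2814.
y_gold = 4.2814^0.35 ≈ 1.6636; c_gold = y_gold − 0.136·k_gold ≈ 1.0814.

(a) k_gold ≈ 4.281; (b) c_gold ≈ 1.081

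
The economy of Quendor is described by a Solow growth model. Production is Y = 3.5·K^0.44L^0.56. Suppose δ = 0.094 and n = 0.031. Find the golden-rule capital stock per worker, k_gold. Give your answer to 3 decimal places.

n + δ = 0.031 + 0.094 = 0.125.
Maximizing c = f(k) − (n+δ)·k gives f'(k) = n+δ, i.e. 0.44·3.5·k^(0.44−1) = 0.125, so k_gold = (0.44·3.5/0.125)^(1/0.56) ≈ 88.6174.

k_gold ≈ 88.617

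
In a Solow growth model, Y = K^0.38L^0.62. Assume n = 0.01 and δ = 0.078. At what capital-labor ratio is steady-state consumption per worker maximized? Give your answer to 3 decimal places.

k_gold ≈ 10.585

n + δ = 0.01 + 0.078 = 0.088.
Setting f'(k) = n+δ gives 0.38·k^(0.38−1) = 0.088, hence k_gold = (0.38/0.088)^(1/0.62) ≈ 10.5847.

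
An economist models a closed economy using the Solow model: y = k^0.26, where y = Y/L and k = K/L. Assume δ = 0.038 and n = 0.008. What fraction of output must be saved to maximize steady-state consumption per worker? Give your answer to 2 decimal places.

n + δ = 0.008 + 0.038 = 0.046.
At the golden rule MPK = n+δ, and in any Cobb-Douglas steady state s = (n+δ)·k/y = MPK·k/y = capital's share 0.26.

s_gold = 0.26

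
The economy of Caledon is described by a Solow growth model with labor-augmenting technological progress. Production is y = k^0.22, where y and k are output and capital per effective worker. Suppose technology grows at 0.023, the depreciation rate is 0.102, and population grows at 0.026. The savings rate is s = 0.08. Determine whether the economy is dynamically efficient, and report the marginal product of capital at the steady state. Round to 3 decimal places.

dynamically efficient; MPK ≈ 0.415

n + g + δ = 0.026 + 0.023 + 0.102 = 0.151.
Steady-state k*: s·k^0.22 = 0.151·k gives k* = (0.08/0.151)^(1/0.78) ≈ 0.4429.
MPK = 0.22·0.4429^(-0.78) ≈ 0.4152.
MPK > n+g+δ = 0.151, so the economy is dynamically efficient (under-saving).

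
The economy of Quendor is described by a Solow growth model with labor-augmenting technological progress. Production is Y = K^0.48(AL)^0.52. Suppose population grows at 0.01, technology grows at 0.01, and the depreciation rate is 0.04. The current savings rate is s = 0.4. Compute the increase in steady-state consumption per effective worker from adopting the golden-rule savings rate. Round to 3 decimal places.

The effective depreciation rate is n + g + δ = 0.01 + 0.01 + 0.04 = 0.06.
Current steady state (s = 0.4): k* = (0.4/0.06)^(1/0.52) ≈ 38.4096, y* = 38.4096^0.48 ≈ 5.7614, c* = (1−0.4)·5.7614 ≈ 3.4569.
At the golden rule the marginal product of capital equals n+g+δ: 0.48·k^(0.48−1) = 0.06. Solving, k_gold = (0.48/0.06)^(1/0.52) ≈ 54.5395.
y_gold = 54.5395^0.48 ≈ 6.8174, c_gold = y_gold − 0.06·k_gold ≈ 3.5451.
Gain: Δc = 3.5451 − 3.4569 ≈ 0.0882.

Δc ≈ 0.088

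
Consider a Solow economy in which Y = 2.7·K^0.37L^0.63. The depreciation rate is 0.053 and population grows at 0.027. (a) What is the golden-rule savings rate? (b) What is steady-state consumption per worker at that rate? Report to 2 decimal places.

n + δ = 0.027 + 0.053 = 0.08.
For Cobb-Douglas, s_gold equals capital's share: s_gold = 0.37.
Golden rule sets MPK = n+δ: 0.37·2.7·k^(0.37−1) = 0.08, so k_gold = (0.37·2.7/0.08)^(1/0.63) ≈ 55.0095.
y_gold = 2.7·55.0095^0.37 ≈ 11.8939; c_gold = (1−0.37)·y_gold ≈ 7.4932.

(a) s_gold = 0.37; (b) c_gold ≈ 7.49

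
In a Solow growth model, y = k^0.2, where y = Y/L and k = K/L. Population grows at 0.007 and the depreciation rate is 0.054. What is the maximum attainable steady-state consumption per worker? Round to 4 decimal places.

c_gold ≈ 1.0765

Capital per worker breaks even when investment replaces (n + δ)·k; here n + δ = 0.061.
Maximizing c = f(k) − (n+δ)·k gives f'(k) = n+δ, i.e. 0.2·k^(0.2−1) = 0.061, so k_gold = (0.2/0.061)^(1/0.8) ≈ 4.4119.
y_gold = 4.4119^0.2 ≈ 1.3456.
c_gold = y_gold − (n+δ)·k_gold = 1.3456 − 0.061·4.4119 ≈ 1.0765.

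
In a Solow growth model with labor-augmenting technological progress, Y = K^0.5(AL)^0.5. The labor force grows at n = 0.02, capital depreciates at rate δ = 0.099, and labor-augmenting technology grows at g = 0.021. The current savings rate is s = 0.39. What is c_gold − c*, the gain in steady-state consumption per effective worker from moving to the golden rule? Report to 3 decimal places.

Δc ≈ 0.086

Break-even investment rate: n + g + δ = 0.02 + 0.021 + 0.099 = 0.14.
Current steady state (s = 0.39): k* = (0.39/0.14)^(1/0.5) ≈ 7.7602, y* = 7.7602^0.5 ≈ 2.7857, c* = (1−0.39)·2.7857 ≈ 1.6993.
Maximizing c = f(k) − (n+g+δ)·k gives f'(k) = n+g+δ, i.e. 0.5·k^(0.5−1) = 0.14, so k_gold = (0.5/0.14)^(1/0.5) ≈ 12.7551.
y_gold = 12.7551^0.5 ≈ 3.5714, c_gold = y_gold − 0.14·k_gold ≈ 1.7857.
Gain: Δc = 1.7857 − 1.6993 ≈ 0.0864.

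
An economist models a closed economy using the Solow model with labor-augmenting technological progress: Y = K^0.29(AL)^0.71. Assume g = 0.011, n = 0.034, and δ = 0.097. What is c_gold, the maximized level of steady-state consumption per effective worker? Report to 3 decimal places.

c_gold ≈ 0.950

n + g + δ = 0.034 + 0.011 + 0.097 = 0.142.
Setting f'(k) = n+g+δ gives 0.29·k^(0.29−1) = 0.142, hence k_gold = (0.29/0.142)^(1/0.71) ≈ 2.7338.
y_gold = 2.7338^0.29 ≈ 1.3386.
c_gold = y_gold − (n+g+δ)·k_gold = 1.3386 − 0.142·2.7338 ≈ 0.9504.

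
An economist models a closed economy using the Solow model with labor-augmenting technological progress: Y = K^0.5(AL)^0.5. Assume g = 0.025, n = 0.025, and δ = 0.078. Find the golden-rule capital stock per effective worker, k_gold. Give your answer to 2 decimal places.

k_gold ≈ 15.26

n + g + δ = 0.025 + 0.025 + 0.078 = 0.128.
Setting f'(k) = n+g+δ gives 0.5·k^(0.5−1) = 0.128, hence k_gold = (0.5/0.128)^(1/0.5) ≈ 15.2588.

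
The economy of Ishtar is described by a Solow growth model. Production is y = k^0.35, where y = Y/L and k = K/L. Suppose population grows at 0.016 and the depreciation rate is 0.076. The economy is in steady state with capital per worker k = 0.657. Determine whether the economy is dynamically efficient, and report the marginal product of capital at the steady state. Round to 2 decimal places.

dynamically efficient; MPK ≈ 0.46

Break-even investment rate: n + δ = 0.016 + 0.076 = 0.092.
MPK = 0.35·k^(0.35−1) = 0.35·0.657^(-0.65) ≈ 0.4599.
MPK > 0.092, so the economy is dynamically efficient (under-saving).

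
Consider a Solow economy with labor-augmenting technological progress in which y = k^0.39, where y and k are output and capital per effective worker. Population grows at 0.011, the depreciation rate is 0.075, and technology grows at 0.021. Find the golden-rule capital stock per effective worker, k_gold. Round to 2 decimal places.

k_gold ≈ 8.33

n + g + δ = 0.011 + 0.021 + 0.075 = 0.107.
Maximizing c = f(k) − (n+g+δ)·k gives f'(k) = n+g+δ, i.e. 0.39·k^(0.39−1) = 0.107, so k_gold = (0.39/0.107)^(1/0.61) ≈ 8.3327.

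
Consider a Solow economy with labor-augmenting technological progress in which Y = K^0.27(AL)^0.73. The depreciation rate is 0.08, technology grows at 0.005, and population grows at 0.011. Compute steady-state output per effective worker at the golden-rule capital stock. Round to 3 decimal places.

y_gold ≈ 1.466

The effective depreciation rate is n + g + δ = 0.011 + 0.005 + 0.08 = 0.096.
At the golden rule the marginal product of capital equals n+g+δ: 0.27·k^(0.27−1) = 0.096. Solving, k_gold = (0.27/0.096)^(1/0.73) ≈ 4.1228.
Output: y_gold = k_gold^0.27 = 4.1228^0.27 ≈ 1.4659.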